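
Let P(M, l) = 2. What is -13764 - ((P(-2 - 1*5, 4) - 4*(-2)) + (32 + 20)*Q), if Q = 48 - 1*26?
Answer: -14918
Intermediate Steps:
Q = 22 (Q = 48 - 26 = 22)
-13764 - ((P(-2 - 1*5, 4) - 4*(-2)) + (32 + 20)*Q) = -13764 - ((2 - 4*(-2)) + (32 + 20)*22) = -13764 - ((2 + 8) + 52*22) = -13764 - (10 + 1144) = -13764 - 1*1154 = -13764 - 1154 = -14918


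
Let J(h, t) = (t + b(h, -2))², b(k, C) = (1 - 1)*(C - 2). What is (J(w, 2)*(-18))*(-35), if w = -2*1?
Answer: 2520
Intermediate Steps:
w = -2
b(k, C) = 0 (b(k, C) = 0*(-2 + C) = 0)
J(h, t) = t² (J(h, t) = (t + 0)² = t²)
(J(w, 2)*(-18))*(-35) = (2²*(-18))*(-35) = (4*(-18))*(-35) = -72*(-35) = 2520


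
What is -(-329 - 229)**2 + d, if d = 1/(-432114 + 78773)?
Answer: -110017667125/353341 ≈ -3.1136e+5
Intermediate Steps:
d = -1/353341 (d = 1/(-353341) = -1/353341 ≈ -2.8301e-6)
-(-329 - 229)**2 + d = -(-329 - 229)**2 - 1/353341 = -1*(-558)**2 - 1/353341 = -1*311364 - 1/353341 = -311364 - 1/353341 = -110017667125/353341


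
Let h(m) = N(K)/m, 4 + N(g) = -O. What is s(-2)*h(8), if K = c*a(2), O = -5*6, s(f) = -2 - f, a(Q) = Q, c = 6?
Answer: 0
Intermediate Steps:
O = -30
K = 12 (K = 6*2 = 12)
N(g) = 26 (N(g) = -4 - 1*(-30) = -4 + 30 = 26)
h(m) = 26/m
s(-2)*h(8) = (-2 - 1*(-2))*(26/8) = (-2 + 2)*(26*(⅛)) = 0*(13/4) = 0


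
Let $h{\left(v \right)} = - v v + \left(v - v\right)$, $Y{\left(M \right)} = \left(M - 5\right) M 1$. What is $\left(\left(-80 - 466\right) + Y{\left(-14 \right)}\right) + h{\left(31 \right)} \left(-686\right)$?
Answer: $658966$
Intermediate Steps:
$Y{\left(M \right)} = M \left(-5 + M\right)$ ($Y{\left(M \right)} = \left(-5 + M\right) M 1 = M \left(-5 + M\right) 1 = M \left(-5 + M\right)$)
$h{\left(v \right)} = - v^{2}$ ($h{\left(v \right)} = - v^{2} + 0 = - v^{2}$)
$\left(\left(-80 - 466\right) + Y{\left(-14 \right)}\right) + h{\left(31 \right)} \left(-686\right) = \left(\left(-80 - 466\right) - 14 \left(-5 - 14\right)\right) + - 31^{2} \left(-686\right) = \left(-546 - -266\right) + \left(-1\right) 961 \left(-686\right) = \left(-546 + 266\right) - -659246 = -280 + 659246 = 658966$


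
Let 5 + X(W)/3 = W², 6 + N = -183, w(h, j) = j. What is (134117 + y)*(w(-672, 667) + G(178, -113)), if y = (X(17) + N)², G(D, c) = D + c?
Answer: 419938152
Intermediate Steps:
N = -189 (N = -6 - 183 = -189)
X(W) = -15 + 3*W²
y = 439569 (y = ((-15 + 3*17²) - 189)² = ((-15 + 3*289) - 189)² = ((-15 + 867) - 189)² = (852 - 189)² = 663² = 439569)
(134117 + y)*(w(-672, 667) + G(178, -113)) = (134117 + 439569)*(667 + (178 - 113)) = 573686*(667 + 65) = 573686*732 = 419938152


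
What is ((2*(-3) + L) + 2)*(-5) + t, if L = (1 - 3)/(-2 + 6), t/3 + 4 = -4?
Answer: -3/2 ≈ -1.5000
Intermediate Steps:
t = -24 (t = -12 + 3*(-4) = -12 - 12 = -24)
L = -1/2 (L = -2/4 = -2*1/4 = -1/2 ≈ -0.50000)
((2*(-3) + L) + 2)*(-5) + t = ((2*(-3) - 1/2) + 2)*(-5) - 24 = ((-6 - 1/2) + 2)*(-5) - 24 = (-13/2 + 2)*(-5) - 24 = -9/2*(-5) - 24 = 45/2 - 24 = -3/2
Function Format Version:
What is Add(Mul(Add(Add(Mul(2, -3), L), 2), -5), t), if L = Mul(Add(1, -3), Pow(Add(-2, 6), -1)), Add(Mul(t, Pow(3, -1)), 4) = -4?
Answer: Rational(-3, 2) ≈ -1.5000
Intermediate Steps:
t = -24 (t = Add(-12, Mul(3, -4)) = Add(-12, -12) = -24)
L = Rational(-1, 2) (L = Mul(-2, Pow(4, -1)) = Mul(-2, Rational(1, 4)) = Rational(-1, 2) ≈ -0.50000)
Add(Mul(Add(Add(Mul(2, -3), L), 2), -5), t) = Add(Mul(Add(Add(Mul(2, -3), Rational(-1, 2)), 2), -5), -24) = Add(Mul(Add(Add(-6, Rational(-1, 2)), 2), -5), -24) = Add(Mul(Add(Rational(-13, 2), 2), -5), -24) = Add(Mul(Rational(-9, 2), -5), -24) = Add(Rational(45, 2), -24) = Rational(-3, 2)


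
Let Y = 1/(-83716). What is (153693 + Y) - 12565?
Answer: 11814671647/83716 ≈ 1.4113e+5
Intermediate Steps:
Y = -1/83716 ≈ -1.1945e-5
(153693 + Y) - 12565 = (153693 - 1/83716) - 12565 = 12866563187/83716 - 12565 = 11814671647/83716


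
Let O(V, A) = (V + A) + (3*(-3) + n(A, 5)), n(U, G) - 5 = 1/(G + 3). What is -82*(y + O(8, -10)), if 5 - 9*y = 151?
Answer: 65231/36 ≈ 1812.0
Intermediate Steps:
y = -146/9 (y = 5/9 - ⅑*151 = 5/9 - 151/9 = -146/9 ≈ -16.222)
n(U, G) = 5 + 1/(3 + G) (n(U, G) = 5 + 1/(G + 3) = 5 + 1/(3 + G))
O(V, A) = -31/8 + A + V (O(V, A) = (V + A) + (3*(-3) + (16 + 5*5)/(3 + 5)) = (A + V) + (-9 + (16 + 25)/8) = (A + V) + (-9 + (⅛)*41) = (A + V) + (-9 + 41/8) = (A + V) - 31/8 = -31/8 + A + V)
-82*(y + O(8, -10)) = -82*(-146/9 + (-31/8 - 10 + 8)) = -82*(-146/9 - 47/8) = -82*(-1591/72) = 65231/36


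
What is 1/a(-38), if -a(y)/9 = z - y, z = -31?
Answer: -1/63 ≈ -0.015873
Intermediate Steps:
a(y) = 279 + 9*y (a(y) = -9*(-31 - y) = 279 + 9*y)
1/a(-38) = 1/(279 + 9*(-38)) = 1/(279 - 342) = 1/(-63) = -1/63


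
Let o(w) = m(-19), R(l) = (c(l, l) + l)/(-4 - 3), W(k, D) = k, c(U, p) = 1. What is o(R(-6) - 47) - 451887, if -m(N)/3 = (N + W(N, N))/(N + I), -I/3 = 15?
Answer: -14460441/32 ≈ -4.5189e+5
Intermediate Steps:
I = -45 (I = -3*15 = -45)
R(l) = -⅐ - l/7 (R(l) = (1 + l)/(-4 - 3) = (1 + l)/(-7) = (1 + l)*(-⅐) = -⅐ - l/7)
m(N) = -6*N/(-45 + N) (m(N) = -3*(N + N)/(N - 45) = -3*2*N/(-45 + N) = -6*N/(-45 + N))
o(w) = -57/32 (o(w) = -6*(-19)/(-45 - 19) = -6*(-19)/(-64) = -6*(-19)*(-1/64) = -57/32)
o(R(-6) - 47) - 451887 = -57/32 - 451887 = -14460441/32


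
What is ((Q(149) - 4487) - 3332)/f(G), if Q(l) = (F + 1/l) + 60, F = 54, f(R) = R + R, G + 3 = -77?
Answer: 287011/5960 ≈ 48.156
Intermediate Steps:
G = -80 (G = -3 - 77 = -80)
f(R) = 2*R
Q(l) = 114 + 1/l (Q(l) = (54 + 1/l) + 60 = 114 + 1/l)
((Q(149) - 4487) - 3332)/f(G) = (((114 + 1/149) - 4487) - 3332)/((2*(-80))) = (((114 + 1/149) - 4487) - 3332)/(-160) = ((16987/149 - 4487) - 3332)*(-1/160) = (-651576/149 - 3332)*(-1/160) = -1148044/149*(-1/160) = 287011/5960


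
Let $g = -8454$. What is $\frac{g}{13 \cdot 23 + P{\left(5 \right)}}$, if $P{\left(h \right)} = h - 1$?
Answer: $- \frac{2818}{101} \approx -27.901$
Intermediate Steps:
$P{\left(h \right)} = -1 + h$
$\frac{g}{13 \cdot 23 + P{\left(5 \right)}} = - \frac{8454}{13 \cdot 23 + \left(-1 + 5\right)} = - \frac{8454}{299 + 4} = - \frac{8454}{303} = \left(-8454\right) \frac{1}{303} = - \frac{2818}{101}$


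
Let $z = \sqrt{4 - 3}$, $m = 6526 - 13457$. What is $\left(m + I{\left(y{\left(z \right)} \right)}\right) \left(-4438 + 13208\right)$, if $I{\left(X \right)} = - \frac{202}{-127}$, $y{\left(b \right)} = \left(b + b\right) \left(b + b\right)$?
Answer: $- \frac{7717906950}{127} \approx -6.0771 \cdot 10^{7}$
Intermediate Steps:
$m = -6931$ ($m = 6526 - 13457 = -6931$)
$z = 1$ ($z = \sqrt{1} = 1$)
$y{\left(b \right)} = 4 b^{2}$ ($y{\left(b \right)} = 2 b 2 b = 4 b^{2}$)
$I{\left(X \right)} = \frac{202}{127}$ ($I{\left(X \right)} = \left(-202\right) \left(- \frac{1}{127}\right) = \frac{202}{127}$)
$\left(m + I{\left(y{\left(z \right)} \right)}\right) \left(-4438 + 13208\right) = \left(-6931 + \frac{202}{127}\right) \left(-4438 + 13208\right) = \left(- \frac{880035}{127}\right) 8770 = - \frac{7717906950}{127}$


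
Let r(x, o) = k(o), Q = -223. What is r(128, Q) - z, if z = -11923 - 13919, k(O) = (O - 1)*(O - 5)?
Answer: 76914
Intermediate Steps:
k(O) = (-1 + O)*(-5 + O)
r(x, o) = 5 + o**2 - 6*o
z = -25842
r(128, Q) - z = (5 + (-223)**2 - 6*(-223)) - 1*(-25842) = (5 + 49729 + 1338) + 25842 = 51072 + 25842 = 76914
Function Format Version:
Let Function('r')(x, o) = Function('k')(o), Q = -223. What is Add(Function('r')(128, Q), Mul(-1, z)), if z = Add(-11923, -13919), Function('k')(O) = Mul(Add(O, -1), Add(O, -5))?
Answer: 76914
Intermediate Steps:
Function('k')(O) = Mul(Add(-1, O), Add(-5, O))
Function('r')(x, o) = Add(5, Pow(o, 2), Mul(-6, o))
z = -25842
Add(Function('r')(128, Q), Mul(-1, z)) = Add(Add(5, Pow(-223, 2), Mul(-6, -223)), Mul(-1, -25842)) = Add(Add(5, 49729, 1338), 25842) = Add(51072, 25842) = 76914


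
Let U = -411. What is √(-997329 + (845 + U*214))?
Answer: I*√1084438 ≈ 1041.4*I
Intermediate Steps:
√(-997329 + (845 + U*214)) = √(-997329 + (845 - 411*214)) = √(-997329 + (845 - 87954)) = √(-997329 - 87109) = √(-1084438) = I*√1084438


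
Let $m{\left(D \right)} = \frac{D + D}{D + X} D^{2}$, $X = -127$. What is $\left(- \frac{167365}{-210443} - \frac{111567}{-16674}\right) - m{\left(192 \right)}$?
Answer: $- \frac{973919043161867}{4472161330} \approx -2.1777 \cdot 10^{5}$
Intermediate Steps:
$m{\left(D \right)} = \frac{2 D^{3}}{-127 + D}$ ($m{\left(D \right)} = \frac{D + D}{D - 127} D^{2} = \frac{2 D}{-127 + D} D^{2} = \frac{2 D^{3}}{-127 + D}$)
$\left(- \frac{167365}{-210443} - \frac{111567}{-16674}\right) - m{\left(192 \right)} = \left(- \frac{167365}{-210443} - \frac{111567}{-16674}\right) - \frac{2 \cdot 192^{3}}{-127 + 192} = \left(\left(-167365\right) \left(- \frac{1}{210443}\right) - - \frac{37189}{5558}\right) - 2 \cdot 7077888 \cdot \frac{1}{65} = \left(\frac{9845}{12379} + \frac{37189}{5558}\right) - 2 \cdot 7077888 \cdot \frac{1}{65} = \frac{515081141}{68802482} - \frac{14155776}{65} = - \frac{973919043161867}{4472161330}$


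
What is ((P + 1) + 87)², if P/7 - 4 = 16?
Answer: 51984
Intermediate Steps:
P = 140 (P = 28 + 7*16 = 28 + 112 = 140)
((P + 1) + 87)² = ((140 + 1) + 87)² = (141 + 87)² = 228² = 51984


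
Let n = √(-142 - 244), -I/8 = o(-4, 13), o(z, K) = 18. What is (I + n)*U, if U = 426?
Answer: -61344 + 426*I*√386 ≈ -61344.0 + 8369.6*I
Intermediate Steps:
I = -144 (I = -8*18 = -144)
n = I*√386 (n = √(-386) = I*√386 ≈ 19.647*I)
(I + n)*U = (-144 + I*√386)*426 = -61344 + 426*I*√386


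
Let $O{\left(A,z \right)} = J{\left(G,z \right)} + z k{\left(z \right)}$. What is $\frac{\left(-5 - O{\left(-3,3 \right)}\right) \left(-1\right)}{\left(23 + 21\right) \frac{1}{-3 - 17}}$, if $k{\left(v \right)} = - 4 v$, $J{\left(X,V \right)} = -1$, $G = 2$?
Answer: $\frac{160}{11} \approx 14.545$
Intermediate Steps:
$O{\left(A,z \right)} = -1 - 4 z^{2}$ ($O{\left(A,z \right)} = -1 + z \left(- 4 z\right) = -1 - 4 z^{2}$)
$\frac{\left(-5 - O{\left(-3,3 \right)}\right) \left(-1\right)}{\left(23 + 21\right) \frac{1}{-3 - 17}} = \frac{\left(-5 - \left(-1 - 4 \cdot 3^{2}\right)\right) \left(-1\right)}{\left(23 + 21\right) \frac{1}{-3 - 17}} = \frac{\left(-5 - \left(-1 - 36\right)\right) \left(-1\right)}{44 \frac{1}{-20}} = \frac{\left(-5 - \left(-1 - 36\right)\right) \left(-1\right)}{44 \left(- \frac{1}{20}\right)} = \frac{\left(-5 - -37\right) \left(-1\right)}{- \frac{11}{5}} = \left(-5 + 37\right) \left(-1\right) \left(- \frac{5}{11}\right) = 32 \left(-1\right) \left(- \frac{5}{11}\right) = \left(-32\right) \left(- \frac{5}{11}\right) = \frac{160}{11}$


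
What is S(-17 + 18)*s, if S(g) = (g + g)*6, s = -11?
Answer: -132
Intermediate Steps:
S(g) = 12*g (S(g) = (2*g)*6 = 12*g)
S(-17 + 18)*s = (12*(-17 + 18))*(-11) = (12*1)*(-11) = 12*(-11) = -132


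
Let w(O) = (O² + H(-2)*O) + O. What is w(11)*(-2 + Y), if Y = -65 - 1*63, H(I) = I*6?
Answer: 0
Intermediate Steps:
H(I) = 6*I
w(O) = O² - 11*O (w(O) = (O² + (6*(-2))*O) + O = (O² - 12*O) + O = O² - 11*O)
Y = -128 (Y = -65 - 63 = -128)
w(11)*(-2 + Y) = (11*(-11 + 11))*(-2 - 128) = (11*0)*(-130) = 0*(-130) = 0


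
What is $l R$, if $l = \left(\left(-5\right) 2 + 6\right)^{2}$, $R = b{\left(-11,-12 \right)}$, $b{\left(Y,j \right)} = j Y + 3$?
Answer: $2160$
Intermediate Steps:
$b{\left(Y,j \right)} = 3 + Y j$ ($b{\left(Y,j \right)} = Y j + 3 = 3 + Y j$)
$R = 135$ ($R = 3 - -132 = 3 + 132 = 135$)
$l = 16$ ($l = \left(-10 + 6\right)^{2} = \left(-4\right)^{2} = 16$)
$l R = 16 \cdot 135 = 2160$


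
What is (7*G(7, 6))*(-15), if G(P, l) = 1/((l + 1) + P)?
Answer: -15/2 ≈ -7.5000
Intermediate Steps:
G(P, l) = 1/(1 + P + l) (G(P, l) = 1/((1 + l) + P) = 1/(1 + P + l))
(7*G(7, 6))*(-15) = (7/(1 + 7 + 6))*(-15) = (7/14)*(-15) = (7*(1/14))*(-15) = (½)*(-15) = -15/2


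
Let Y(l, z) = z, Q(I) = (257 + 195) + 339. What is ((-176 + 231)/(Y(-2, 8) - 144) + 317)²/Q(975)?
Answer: 264843607/2090048 ≈ 126.72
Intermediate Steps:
Q(I) = 791 (Q(I) = 452 + 339 = 791)
((-176 + 231)/(Y(-2, 8) - 144) + 317)²/Q(975) = ((-176 + 231)/(8 - 144) + 317)²/791 = (55/(-136) + 317)²*(1/791) = (55*(-1/136) + 317)²*(1/791) = (-55/136 + 317)²*(1/791) = (43057/136)²*(1/791) = (1853905249/18496)*(1/791) = 264843607/2090048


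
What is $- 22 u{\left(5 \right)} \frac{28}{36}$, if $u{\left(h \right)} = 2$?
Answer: $- \frac{308}{9} \approx -34.222$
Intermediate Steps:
$- 22 u{\left(5 \right)} \frac{28}{36} = \left(-22\right) 2 \cdot \frac{28}{36} = - 44 \cdot 28 \cdot \frac{1}{36} = \left(-44\right) \frac{7}{9} = - \frac{308}{9}$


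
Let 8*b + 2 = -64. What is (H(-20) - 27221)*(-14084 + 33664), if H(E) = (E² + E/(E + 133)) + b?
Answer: -59361180395/113 ≈ -5.2532e+8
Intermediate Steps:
b = -33/4 (b = -¼ + (⅛)*(-64) = -¼ - 8 = -33/4 ≈ -8.2500)
H(E) = -33/4 + E² + E/(133 + E) (H(E) = (E² + E/(E + 133)) - 33/4 = (E² + E/(133 + E)) - 33/4 = -33/4 + E² + E/(133 + E))
(H(-20) - 27221)*(-14084 + 33664) = ((-4389 - 29*(-20) + 4*(-20)³ + 532*(-20)²)/(4*(133 - 20)) - 27221)*(-14084 + 33664) = ((¼)*(-4389 + 580 + 4*(-8000) + 532*400)/113 - 27221)*19580 = ((¼)*(1/113)*(-4389 + 580 - 32000 + 212800) - 27221)*19580 = ((¼)*(1/113)*176991 - 27221)*19580 = (176991/452 - 27221)*19580 = -12126901/452*19580 = -59361180395/113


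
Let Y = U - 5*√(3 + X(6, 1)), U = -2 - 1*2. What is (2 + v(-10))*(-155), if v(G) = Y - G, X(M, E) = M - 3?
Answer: -1240 + 775*√6 ≈ 658.35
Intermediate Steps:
X(M, E) = -3 + M
U = -4 (U = -2 - 2 = -4)
Y = -4 - 5*√6 (Y = -4 - 5*√(3 + (-3 + 6)) = -4 - 5*√(3 + 3) = -4 - 5*√6 ≈ -16.247)
v(G) = -4 - G - 5*√6 (v(G) = (-4 - 5*√6) - G = -4 - G - 5*√6)
(2 + v(-10))*(-155) = (2 + (-4 - 1*(-10) - 5*√6))*(-155) = (2 + (-4 + 10 - 5*√6))*(-155) = (2 + (6 - 5*√6))*(-155) = (8 - 5*√6)*(-155) = -1240 + 775*√6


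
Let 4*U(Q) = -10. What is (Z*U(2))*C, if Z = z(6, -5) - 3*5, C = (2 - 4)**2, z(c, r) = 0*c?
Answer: 150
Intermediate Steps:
U(Q) = -5/2 (U(Q) = (1/4)*(-10) = -5/2)
z(c, r) = 0
C = 4 (C = (-2)**2 = 4)
Z = -15 (Z = 0 - 3*5 = 0 - 15 = -15)
(Z*U(2))*C = -15*(-5/2)*4 = (75/2)*4 = 150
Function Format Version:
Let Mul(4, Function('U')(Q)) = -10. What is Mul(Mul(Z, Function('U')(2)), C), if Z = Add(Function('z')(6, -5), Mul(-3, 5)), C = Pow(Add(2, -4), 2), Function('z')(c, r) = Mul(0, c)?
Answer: 150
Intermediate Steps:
Function('U')(Q) = Rational(-5, 2) (Function('U')(Q) = Mul(Rational(1, 4), -10) = Rational(-5, 2))
Function('z')(c, r) = 0
C = 4 (C = Pow(-2, 2) = 4)
Z = -15 (Z = Add(0, Mul(-3, 5)) = Add(0, -15) = -15)
Mul(Mul(Z, Function('U')(2)), C) = Mul(Mul(-15, Rational(-5, 2)), 4) = Mul(Rational(75, 2), 4) = 150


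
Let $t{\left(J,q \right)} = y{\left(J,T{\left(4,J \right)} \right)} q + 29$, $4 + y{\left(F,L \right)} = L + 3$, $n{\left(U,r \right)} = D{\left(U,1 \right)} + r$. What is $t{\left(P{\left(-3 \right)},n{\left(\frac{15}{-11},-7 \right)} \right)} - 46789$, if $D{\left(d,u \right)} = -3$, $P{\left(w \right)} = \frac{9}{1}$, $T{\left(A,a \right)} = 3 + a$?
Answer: $-46870$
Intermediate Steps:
$P{\left(w \right)} = 9$ ($P{\left(w \right)} = 9 \cdot 1 = 9$)
$n{\left(U,r \right)} = -3 + r$
$y{\left(F,L \right)} = -1 + L$ ($y{\left(F,L \right)} = -4 + \left(L + 3\right) = -4 + \left(3 + L\right) = -1 + L$)
$t{\left(J,q \right)} = 29 + q \left(2 + J\right)$ ($t{\left(J,q \right)} = \left(-1 + \left(3 + J\right)\right) q + 29 = \left(2 + J\right) q + 29 = q \left(2 + J\right) + 29 = 29 + q \left(2 + J\right)$)
$t{\left(P{\left(-3 \right)},n{\left(\frac{15}{-11},-7 \right)} \right)} - 46789 = \left(29 + \left(-3 - 7\right) \left(2 + 9\right)\right) - 46789 = \left(29 - 110\right) - 46789 = -81 - 46789 = -46870$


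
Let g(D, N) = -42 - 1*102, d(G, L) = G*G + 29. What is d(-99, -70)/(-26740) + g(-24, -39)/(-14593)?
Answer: -13959863/39021682 ≈ -0.35775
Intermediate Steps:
d(G, L) = 29 + G² (d(G, L) = G² + 29 = 29 + G²)
g(D, N) = -144 (g(D, N) = -42 - 102 = -144)
d(-99, -70)/(-26740) + g(-24, -39)/(-14593) = (29 + (-99)²)/(-26740) - 144/(-14593) = (29 + 9801)*(-1/26740) - 144*(-1/14593) = 9830*(-1/26740) + 144/14593 = -983/2674 + 144/14593 = -13959863/39021682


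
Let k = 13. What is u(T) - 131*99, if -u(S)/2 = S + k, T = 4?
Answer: -13003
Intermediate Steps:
u(S) = -26 - 2*S (u(S) = -2*(S + 13) = -2*(13 + S) = -26 - 2*S)
u(T) - 131*99 = (-26 - 2*4) - 131*99 = (-26 - 8) - 12969 = -34 - 12969 = -13003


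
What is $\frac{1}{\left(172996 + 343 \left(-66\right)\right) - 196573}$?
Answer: $- \frac{1}{46215} \approx -2.1638 \cdot 10^{-5}$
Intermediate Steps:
$\frac{1}{\left(172996 + 343 \left(-66\right)\right) - 196573} = \frac{1}{\left(172996 - 22638\right) - 196573} = \frac{1}{150358 - 196573} = \frac{1}{-46215} = - \frac{1}{46215}$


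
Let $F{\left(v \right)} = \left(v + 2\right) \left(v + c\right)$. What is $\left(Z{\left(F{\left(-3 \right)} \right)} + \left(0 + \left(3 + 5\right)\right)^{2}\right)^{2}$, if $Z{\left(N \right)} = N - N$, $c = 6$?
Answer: $4096$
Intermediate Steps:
$F{\left(v \right)} = \left(2 + v\right) \left(6 + v\right)$ ($F{\left(v \right)} = \left(v + 2\right) \left(v + 6\right) = \left(2 + v\right) \left(6 + v\right)$)
$Z{\left(N \right)} = 0$
$\left(Z{\left(F{\left(-3 \right)} \right)} + \left(0 + \left(3 + 5\right)\right)^{2}\right)^{2} = \left(0 + \left(0 + \left(3 + 5\right)\right)^{2}\right)^{2} = \left(0 + \left(0 + 8\right)^{2}\right)^{2} = \left(0 + 8^{2}\right)^{2} = \left(0 + 64\right)^{2} = 64^{2} = 4096$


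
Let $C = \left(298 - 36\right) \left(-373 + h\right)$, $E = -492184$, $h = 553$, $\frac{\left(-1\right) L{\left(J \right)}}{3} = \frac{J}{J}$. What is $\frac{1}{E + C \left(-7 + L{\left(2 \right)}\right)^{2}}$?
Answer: $\frac{1}{4223816} \approx 2.3675 \cdot 10^{-7}$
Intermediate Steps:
$L{\left(J \right)} = -3$ ($L{\left(J \right)} = - 3 \frac{J}{J} = \left(-3\right) 1 = -3$)
$C = 47160$ ($C = \left(298 - 36\right) \left(-373 + 553\right) = 262 \cdot 180 = 47160$)
$\frac{1}{E + C \left(-7 + L{\left(2 \right)}\right)^{2}} = \frac{1}{-492184 + 47160 \left(-7 - 3\right)^{2}} = \frac{1}{-492184 + 47160 \left(-10\right)^{2}} = \frac{1}{-492184 + 47160 \cdot 100} = \frac{1}{-492184 + 4716000} = \frac{1}{4223816}$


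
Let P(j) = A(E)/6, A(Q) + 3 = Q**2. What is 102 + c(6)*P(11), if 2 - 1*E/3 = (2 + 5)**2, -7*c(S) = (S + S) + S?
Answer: -58920/7 ≈ -8417.1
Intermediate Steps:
c(S) = -3*S/7 (c(S) = -((S + S) + S)/7 = -(2*S + S)/7 = -3*S/7)
E = -141 (E = 6 - 3*(2 + 5)**2 = 6 - 3*7**2 = 6 - 3*49 = 6 - 147 = -141)
A(Q) = -3 + Q**2
P(j) = 3313 (P(j) = (-3 + (-141)**2)/6 = (-3 + 19881)*(1/6) = 19878*(1/6) = 3313)
102 + c(6)*P(11) = 102 - 3/7*6*3313 = 102 - 18/7*3313 = 102 - 59634/7 = -58920/7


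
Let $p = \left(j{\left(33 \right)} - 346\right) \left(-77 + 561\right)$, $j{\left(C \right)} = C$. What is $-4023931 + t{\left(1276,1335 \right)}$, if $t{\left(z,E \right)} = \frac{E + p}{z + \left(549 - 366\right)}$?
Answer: $- \frac{5871065486}{1459} \approx -4.024 \cdot 10^{6}$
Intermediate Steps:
$p = -151492$ ($p = \left(33 - 346\right) \left(-77 + 561\right) = \left(-313\right) 484 = -151492$)
$t{\left(z,E \right)} = \frac{-151492 + E}{183 + z}$ ($t{\left(z,E \right)} = \frac{E - 151492}{z + \left(549 - 366\right)} = \frac{-151492 + E}{z + \left(549 - 366\right)} = \frac{-151492 + E}{z + 183} = \frac{-151492 + E}{183 + z}$)
$-4023931 + t{\left(1276,1335 \right)} = -4023931 + \frac{-151492 + 1335}{183 + 1276} = -4023931 + \frac{1}{1459} \left(-150157\right) = -4023931 - \frac{150157}{1459} = - \frac{5871065486}{1459}$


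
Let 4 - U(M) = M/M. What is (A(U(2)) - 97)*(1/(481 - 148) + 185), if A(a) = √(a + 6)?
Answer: -5790964/333 ≈ -17390.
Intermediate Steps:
U(M) = 3 (U(M) = 4 - M/M = 4 - 1*1 = 4 - 1 = 3)
A(a) = √(6 + a)
(A(U(2)) - 97)*(1/(481 - 148) + 185) = (√(6 + 3) - 97)*(1/(481 - 148) + 185) = (√9 - 97)*(1/333 + 185) = (3 - 97)*(1/333 + 185) = -94*61606/333 = -5790964/333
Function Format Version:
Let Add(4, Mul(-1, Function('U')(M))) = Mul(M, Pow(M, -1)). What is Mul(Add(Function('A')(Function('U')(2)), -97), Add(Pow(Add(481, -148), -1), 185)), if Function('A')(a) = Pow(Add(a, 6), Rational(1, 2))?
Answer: Rational(-5790964, 333) ≈ -17390.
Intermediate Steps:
Function('U')(M) = 3 (Function('U')(M) = Add(4, Mul(-1, Mul(M, Pow(M, -1)))) = Add(4, Mul(-1, 1)) = Add(4, -1) = 3)
Function('A')(a) = Pow(Add(6, a), Rational(1, 2))
Mul(Add(Function('A')(Function('U')(2)), -97), Add(Pow(Add(481, -148), -1), 185)) = Mul(Add(Pow(Add(6, 3), Rational(1, 2)), -97), Add(Pow(Add(481, -148), -1), 185)) = Mul(Add(Pow(9, Rational(1, 2)), -97), Add(Pow(333, -1), 185)) = Mul(Add(3, -97), Add(Rational(1, 333), 185)) = Mul(-94, Rational(61606, 333)) = Rational(-5790964, 333)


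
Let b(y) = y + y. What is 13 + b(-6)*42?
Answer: -491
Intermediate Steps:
b(y) = 2*y
13 + b(-6)*42 = 13 + (2*(-6))*42 = 13 - 12*42 = 13 - 504 = -491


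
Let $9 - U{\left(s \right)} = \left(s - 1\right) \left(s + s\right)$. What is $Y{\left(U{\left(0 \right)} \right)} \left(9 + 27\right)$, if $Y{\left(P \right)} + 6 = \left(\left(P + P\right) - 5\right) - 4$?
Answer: $108$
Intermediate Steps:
$U{\left(s \right)} = 9 - 2 s \left(-1 + s\right)$ ($U{\left(s \right)} = 9 - \left(s - 1\right) \left(s + s\right) = 9 - \left(-1 + s\right) 2 s = 9 - 2 s \left(-1 + s\right)$)
$Y{\left(P \right)} = -15 + 2 P$ ($Y{\left(P \right)} = -6 + \left(\left(\left(P + P\right) - 5\right) - 4\right) = -6 + \left(\left(2 P - 5\right) - 4\right) = -6 + \left(\left(-5 + 2 P\right) - 4\right) = -6 + \left(-9 + 2 P\right) = -15 + 2 P$)
$Y{\left(U{\left(0 \right)} \right)} \left(9 + 27\right) = \left(-15 + 2 \left(9 - 2 \cdot 0^{2} + 2 \cdot 0\right)\right) \left(9 + 27\right) = \left(-15 + 2 \left(9 - 0 + 0\right)\right) 36 = \left(-15 + 2 \left(9 + 0 + 0\right)\right) 36 = \left(-15 + 2 \cdot 9\right) 36 = \left(-15 + 18\right) 36 = 3 \cdot 36 = 108$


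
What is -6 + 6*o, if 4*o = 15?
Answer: 33/2 ≈ 16.500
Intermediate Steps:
o = 15/4 (o = (¼)*15 = 15/4 ≈ 3.7500)
-6 + 6*o = -6 + 6*(15/4) = -6 + 45/2 = 33/2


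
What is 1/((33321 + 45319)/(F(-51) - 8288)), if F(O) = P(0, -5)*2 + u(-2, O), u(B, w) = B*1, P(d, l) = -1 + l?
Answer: -4151/39320 ≈ -0.10557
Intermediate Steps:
u(B, w) = B
F(O) = -14 (F(O) = (-1 - 5)*2 - 2 = -6*2 - 2 = -12 - 2 = -14)
1/((33321 + 45319)/(F(-51) - 8288)) = 1/((33321 + 45319)/(-14 - 8288)) = 1/(78640/(-8302)) = 1/(78640*(-1/8302)) = 1/(-39320/4151) = -4151/39320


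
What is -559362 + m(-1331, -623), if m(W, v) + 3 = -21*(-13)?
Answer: -559092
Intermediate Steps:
m(W, v) = 270 (m(W, v) = -3 - 21*(-13) = -3 + 273 = 270)
-559362 + m(-1331, -623) = -559362 + 270 = -559092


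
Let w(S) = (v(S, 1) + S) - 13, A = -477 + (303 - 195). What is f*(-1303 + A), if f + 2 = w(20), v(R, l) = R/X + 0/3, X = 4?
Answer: -16720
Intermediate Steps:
A = -369 (A = -477 + 108 = -369)
v(R, l) = R/4 (v(R, l) = R/4 + 0/3 = R*(1/4) + 0*(1/3) = R/4 + 0 = R/4)
w(S) = -13 + 5*S/4 (w(S) = (S/4 + S) - 13 = 5*S/4 - 13 = -13 + 5*S/4)
f = 10 (f = -2 + (-13 + (5/4)*20) = -2 + (-13 + 25) = -2 + 12 = 10)
f*(-1303 + A) = 10*(-1303 - 369) = 10*(-1672) = -16720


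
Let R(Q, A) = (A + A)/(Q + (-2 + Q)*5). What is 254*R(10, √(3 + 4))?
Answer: 254*√7/25 ≈ 26.881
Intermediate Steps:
R(Q, A) = 2*A/(-10 + 6*Q) (R(Q, A) = (2*A)/(Q + (-10 + 5*Q)) = (2*A)/(-10 + 6*Q) = 2*A/(-10 + 6*Q))
254*R(10, √(3 + 4)) = 254*(√(3 + 4)/(-5 + 3*10)) = 254*(√7/(-5 + 30)) = 254*(√7/25) = 254*√7/25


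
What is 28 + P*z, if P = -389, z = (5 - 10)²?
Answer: -9697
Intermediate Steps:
z = 25 (z = (-5)² = 25)
28 + P*z = 28 - 389*25 = 28 - 9725 = -9697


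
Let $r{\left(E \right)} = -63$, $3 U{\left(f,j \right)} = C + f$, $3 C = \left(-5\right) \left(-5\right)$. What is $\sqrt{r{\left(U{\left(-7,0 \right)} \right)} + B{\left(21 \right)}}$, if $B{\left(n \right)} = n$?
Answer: $i \sqrt{42} \approx 6.4807 i$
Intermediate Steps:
$C = \frac{25}{3}$ ($C = \frac{\left(-5\right) \left(-5\right)}{3} = \frac{1}{3} \cdot 25 = \frac{25}{3} \approx 8.3333$)
$U{\left(f,j \right)} = \frac{25}{9} + \frac{f}{3}$ ($U{\left(f,j \right)} = \frac{\frac{25}{3} + f}{3} = \frac{25}{9} + \frac{f}{3}$)
$\sqrt{r{\left(U{\left(-7,0 \right)} \right)} + B{\left(21 \right)}} = \sqrt{-63 + 21} = \sqrt{-42} = i \sqrt{42}$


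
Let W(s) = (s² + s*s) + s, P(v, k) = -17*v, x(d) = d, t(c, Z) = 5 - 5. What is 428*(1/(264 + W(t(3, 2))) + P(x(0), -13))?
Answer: 107/66 ≈ 1.6212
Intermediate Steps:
t(c, Z) = 0
W(s) = s + 2*s² (W(s) = (s² + s²) + s = 2*s² + s = s + 2*s²)
428*(1/(264 + W(t(3, 2))) + P(x(0), -13)) = 428*(1/(264 + 0*(1 + 2*0)) - 17*0) = 428*(1/(264 + 0*(1 + 0)) + 0) = 428*(1/(264 + 0*1) + 0) = 428*(1/(264 + 0) + 0) = 428*(1/264 + 0) = 428*(1/264) = 107/66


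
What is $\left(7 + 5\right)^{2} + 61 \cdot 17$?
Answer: $1181$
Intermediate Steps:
$\left(7 + 5\right)^{2} + 61 \cdot 17 = 12^{2} + 1037 = 144 + 1037 = 1181$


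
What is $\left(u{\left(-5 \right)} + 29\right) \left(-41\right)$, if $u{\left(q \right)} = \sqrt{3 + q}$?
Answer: $-1189 - 41 i \sqrt{2} \approx -1189.0 - 57.983 i$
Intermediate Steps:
$\left(u{\left(-5 \right)} + 29\right) \left(-41\right) = \left(\sqrt{3 - 5} + 29\right) \left(-41\right) = \left(\sqrt{-2} + 29\right) \left(-41\right) = \left(i \sqrt{2} + 29\right) \left(-41\right) = \left(29 + i \sqrt{2}\right) \left(-41\right) = -1189 - 41 i \sqrt{2}$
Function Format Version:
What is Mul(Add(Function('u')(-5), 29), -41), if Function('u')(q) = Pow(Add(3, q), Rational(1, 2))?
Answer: Add(-1189, Mul(-41, I, Pow(2, Rational(1, 2)))) ≈ Add(-1189.0, Mul(-57.983, I))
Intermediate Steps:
Mul(Add(Function('u')(-5), 29), -41) = Mul(Add(Pow(Add(3, -5), Rational(1, 2)), 29), -41) = Mul(Add(Pow(-2, Rational(1, 2)), 29), -41) = Mul(Add(Mul(I, Pow(2, Rational(1, 2))), 29), -41) = Mul(Add(29, Mul(I, Pow(2, Rational(1, 2)))), -41) = Add(-1189, Mul(-41, I, Pow(2, Rational(1, 2))))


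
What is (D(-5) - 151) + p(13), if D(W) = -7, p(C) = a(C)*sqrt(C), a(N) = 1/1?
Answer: -158 + sqrt(13) ≈ -154.39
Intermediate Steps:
a(N) = 1
p(C) = sqrt(C) (p(C) = 1*sqrt(C) = sqrt(C))
(D(-5) - 151) + p(13) = (-7 - 151) + sqrt(13) = -158 + sqrt(13)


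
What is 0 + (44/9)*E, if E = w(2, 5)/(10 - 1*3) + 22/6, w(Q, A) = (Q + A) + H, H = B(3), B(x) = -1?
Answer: 4180/189 ≈ 22.116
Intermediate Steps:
H = -1
w(Q, A) = -1 + A + Q (w(Q, A) = (Q + A) - 1 = (A + Q) - 1 = -1 + A + Q)
E = 95/21 (E = (-1 + 5 + 2)/(10 - 1*3) + 22/6 = 6/(10 - 3) + 22*(⅙) = 6/7 + 11/3 = 95/21 ≈ 4.5238)
0 + (44/9)*E = 0 + (44/9)*(95/21) = 0 + 4180/189 = 4180/189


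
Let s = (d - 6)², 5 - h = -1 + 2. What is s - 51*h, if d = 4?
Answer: -200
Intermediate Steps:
h = 4 (h = 5 - (-1 + 2) = 5 - 1*1 = 5 - 1 = 4)
s = 4 (s = (4 - 6)² = (-2)² = 4)
s - 51*h = 4 - 51*4 = 4 - 204 = -200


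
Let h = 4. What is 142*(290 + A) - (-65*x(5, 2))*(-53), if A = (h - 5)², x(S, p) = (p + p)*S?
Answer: -27578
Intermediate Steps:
x(S, p) = 2*S*p (x(S, p) = (2*p)*S = 2*S*p)
A = 1 (A = (4 - 5)² = (-1)² = 1)
142*(290 + A) - (-65*x(5, 2))*(-53) = 142*(290 + 1) - (-130*5*2)*(-53) = 142*291 - (-65*20)*(-53) = 41322 - (-1300)*(-53) = 41322 - 1*68900 = 41322 - 68900 = -27578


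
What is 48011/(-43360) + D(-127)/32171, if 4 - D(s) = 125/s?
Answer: -196131912007/177156689120 ≈ -1.1071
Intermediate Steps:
D(s) = 4 - 125/s
48011/(-43360) + D(-127)/32171 = 48011/(-43360) + (4 - 125/(-127))/32171 = 48011*(-1/43360) + (4 - 125*(-1/127))*(1/32171) = -48011/43360 + (4 + 125/127)*(1/32171) = -48011/43360 + (633/127)*(1/32171) = -48011/43360 + 633/4085717 = -196131912007/177156689120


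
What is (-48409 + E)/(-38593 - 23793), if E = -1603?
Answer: 25006/31193 ≈ 0.80165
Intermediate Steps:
(-48409 + E)/(-38593 - 23793) = (-48409 - 1603)/(-38593 - 23793) = -50012/(-62386) = -50012*(-1/62386) = 25006/31193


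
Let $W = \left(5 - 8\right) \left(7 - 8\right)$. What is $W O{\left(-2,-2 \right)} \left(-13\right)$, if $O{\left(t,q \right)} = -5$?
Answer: $195$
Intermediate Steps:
$W = 3$ ($W = \left(-3\right) \left(-1\right) = 3$)
$W O{\left(-2,-2 \right)} \left(-13\right) = 3 \left(-5\right) \left(-13\right) = \left(-15\right) \left(-13\right) = 195$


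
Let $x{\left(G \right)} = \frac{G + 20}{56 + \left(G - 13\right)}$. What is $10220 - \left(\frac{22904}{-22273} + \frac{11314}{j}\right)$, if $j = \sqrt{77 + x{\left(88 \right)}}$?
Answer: $\frac{227652964}{22273} - \frac{11314 \sqrt{1335545}}{10195} \approx 8938.5$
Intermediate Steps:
$x{\left(G \right)} = \frac{20 + G}{43 + G}$ ($x{\left(G \right)} = \frac{20 + G}{56 + \left(-13 + G\right)} = \frac{20 + G}{43 + G}$)
$j = \frac{\sqrt{1335545}}{131}$ ($j = \sqrt{77 + \frac{20 + 88}{43 + 88}} = \sqrt{77 + \frac{1}{131} \cdot 108} = \sqrt{77 + \frac{108}{131}} = \sqrt{\frac{10195}{131}} = \frac{\sqrt{1335545}}{131} \approx 8.8218$)
$10220 - \left(\frac{22904}{-22273} + \frac{11314}{j}\right) = 10220 - \left(\frac{22904}{-22273} + \frac{11314}{\frac{1}{131} \sqrt{1335545}}\right) = 10220 - \left(22904 \left(- \frac{1}{22273}\right) + 11314 \frac{\sqrt{1335545}}{10195}\right) = 10220 - \left(- \frac{22904}{22273} + \frac{11314 \sqrt{1335545}}{10195}\right) = 10220 + \left(\frac{22904}{22273} - \frac{11314 \sqrt{1335545}}{10195}\right) = \frac{227652964}{22273} - \frac{11314 \sqrt{1335545}}{10195}$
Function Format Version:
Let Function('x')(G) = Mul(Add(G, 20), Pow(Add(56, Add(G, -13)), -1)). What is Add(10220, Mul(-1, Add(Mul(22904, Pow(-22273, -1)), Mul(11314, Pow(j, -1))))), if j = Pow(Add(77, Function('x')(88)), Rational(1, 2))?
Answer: Add(Rational(227652964, 22273), Mul(Rational(-11314, 10195), Pow(1335545, Rational(1, 2)))) ≈ 8938.5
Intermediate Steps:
Function('x')(G) = Mul(Pow(Add(43, G), -1), Add(20, G)) (Function('x')(G) = Mul(Add(20, G), Pow(Add(56, Add(-13, G)), -1)) = Mul(Add(20, G), Pow(Add(43, G), -1)) = Mul(Pow(Add(43, G), -1), Add(20, G)))
j = Mul(Rational(1, 131), Pow(1335545, Rational(1, 2))) (j = Pow(Add(77, Mul(Pow(Add(43, 88), -1), Add(20, 88))), Rational(1, 2)) = Pow(Add(77, Mul(Pow(131, -1), 108)), Rational(1, 2)) = Pow(Add(77, Mul(Rational(1, 131), 108)), Rational(1, 2)) = Pow(Add(77, Rational(108, 131)), Rational(1, 2)) = Pow(Rational(10195, 131), Rational(1, 2)) = Mul(Rational(1, 131), Pow(1335545, Rational(1, 2))) ≈ 8.8218)
Add(10220, Mul(-1, Add(Mul(22904, Pow(-22273, -1)), Mul(11314, Pow(j, -1))))) = Add(10220, Mul(-1, Add(Mul(22904, Pow(-22273, -1)), Mul(11314, Pow(Mul(Rational(1, 131), Pow(1335545, Rational(1, 2))), -1))))) = Add(10220, Mul(-1, Add(Mul(22904, Rational(-1, 22273)), Mul(11314, Mul(Rational(1, 10195), Pow(1335545, Rational(1, 2))))))) = Add(10220, Mul(-1, Add(Rational(-22904, 22273), Mul(Rational(11314, 10195), Pow(1335545, Rational(1, 2)))))) = Add(10220, Add(Rational(22904, 22273), Mul(Rational(-11314, 10195), Pow(1335545, Rational(1, 2))))) = Add(Rational(227652964, 22273), Mul(Rational(-11314, 10195), Pow(1335545, Rational(1, 2))))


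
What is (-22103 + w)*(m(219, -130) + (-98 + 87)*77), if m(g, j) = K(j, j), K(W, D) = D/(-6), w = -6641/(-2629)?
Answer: 47953637832/2629 ≈ 1.8240e+7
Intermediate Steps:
w = 6641/2629 (w = -6641*(-1/2629) = 6641/2629 ≈ 2.5261)
K(W, D) = -D/6 (K(W, D) = D*(-⅙) = -D/6)
m(g, j) = -j/6
(-22103 + w)*(m(219, -130) + (-98 + 87)*77) = (-22103 + 6641/2629)*(-⅙*(-130) + (-98 + 87)*77) = -58102146*(65/3 - 11*77)/2629 = -58102146*(65/3 - 847)/2629 = -58102146/2629*(-2476/3) = 47953637832/2629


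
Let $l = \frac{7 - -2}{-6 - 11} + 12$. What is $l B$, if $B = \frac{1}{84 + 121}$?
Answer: $\frac{39}{697} \approx 0.055954$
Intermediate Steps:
$l = \frac{195}{17}$ ($l = \frac{7 + 2}{-17} + 12 = 9 \left(- \frac{1}{17}\right) + 12 = - \frac{9}{17} + 12 = \frac{195}{17} \approx 11.471$)
$B = \frac{1}{205} \approx 0.0048781$
$l B = \frac{195}{17} \cdot \frac{1}{205} = \frac{39}{697}$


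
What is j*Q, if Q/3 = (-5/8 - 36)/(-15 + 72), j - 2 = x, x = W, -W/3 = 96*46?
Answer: 1940539/76 ≈ 25533.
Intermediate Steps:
W = -13248 (W = -288*46 = -3*4416 = -13248)
x = -13248
j = -13246 (j = 2 - 13248 = -13246)
Q = -293/152 (Q = 3*((-5/8 - 36)/(-15 + 72)) = 3*((-5*⅛ - 36)/57) = 3*((-5/8 - 36)*(1/57)) = 3*(-293/8*1/57) = 3*(-293/456) = -293/152 ≈ -1.9276)
j*Q = -13246*(-293/152) = 1940539/76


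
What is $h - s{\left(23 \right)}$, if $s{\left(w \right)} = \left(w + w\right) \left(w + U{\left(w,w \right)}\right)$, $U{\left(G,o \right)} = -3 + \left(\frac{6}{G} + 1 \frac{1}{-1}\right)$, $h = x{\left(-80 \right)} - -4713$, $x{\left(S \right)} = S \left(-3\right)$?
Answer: $4067$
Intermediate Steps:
$x{\left(S \right)} = - 3 S$
$h = 4953$ ($h = \left(-3\right) \left(-80\right) - -4713 = 240 + 4713 = 4953$)
$U{\left(G,o \right)} = -4 + \frac{6}{G}$ ($U{\left(G,o \right)} = -3 + \left(\frac{6}{G} + 1 \left(-1\right)\right) = -3 - \left(1 - \frac{6}{G}\right) = -4 + \frac{6}{G}$)
$s{\left(w \right)} = 2 w \left(-4 + w + \frac{6}{w}\right)$ ($s{\left(w \right)} = \left(w + w\right) \left(w - \left(4 - \frac{6}{w}\right)\right) = 2 w \left(-4 + w + \frac{6}{w}\right)$)
$h - s{\left(23 \right)} = 4953 - \left(12 + 2 \cdot 23 \left(-4 + 23\right)\right) = 4953 - \left(12 + 2 \cdot 23 \cdot 19\right) = 4953 - \left(12 + 874\right) = 4953 - 886 = 4067$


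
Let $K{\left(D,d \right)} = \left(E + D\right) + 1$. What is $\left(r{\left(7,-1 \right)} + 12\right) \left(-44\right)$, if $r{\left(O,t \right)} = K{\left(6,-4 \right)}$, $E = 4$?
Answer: $-1012$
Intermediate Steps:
$K{\left(D,d \right)} = 5 + D$ ($K{\left(D,d \right)} = \left(4 + D\right) + 1 = 5 + D$)
$r{\left(O,t \right)} = 11$ ($r{\left(O,t \right)} = 5 + 6 = 11$)
$\left(r{\left(7,-1 \right)} + 12\right) \left(-44\right) = \left(11 + 12\right) \left(-44\right) = 23 \left(-44\right) = -1012$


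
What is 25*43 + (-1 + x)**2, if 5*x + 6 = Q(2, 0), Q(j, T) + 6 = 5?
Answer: 27019/25 ≈ 1080.8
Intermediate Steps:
Q(j, T) = -1 (Q(j, T) = -6 + 5 = -1)
x = -7/5 (x = -6/5 + (1/5)*(-1) = -6/5 - 1/5 = -7/5 ≈ -1.4000)
25*43 + (-1 + x)**2 = 25*43 + (-1 - 7/5)**2 = 1075 + (-12/5)**2 = 1075 + 144/25 = 27019/25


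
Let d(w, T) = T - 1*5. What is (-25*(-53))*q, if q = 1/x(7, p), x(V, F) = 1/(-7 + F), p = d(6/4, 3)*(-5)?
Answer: 3975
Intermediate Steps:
d(w, T) = -5 + T (d(w, T) = T - 5 = -5 + T)
p = 10 (p = (-5 + 3)*(-5) = -2*(-5) = 10)
q = 3 (q = 1/(1/(-7 + 10)) = 1/(1/3) = 1/(⅓) = 3)
(-25*(-53))*q = -25*(-53)*3 = 1325*3 = 3975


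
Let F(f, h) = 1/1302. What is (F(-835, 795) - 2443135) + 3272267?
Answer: 1079529865/1302 ≈ 8.2913e+5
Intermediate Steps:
F(f, h) = 1/1302
(F(-835, 795) - 2443135) + 3272267 = (1/1302 - 2443135) + 3272267 = -3180961769/1302 + 3272267 = 1079529865/1302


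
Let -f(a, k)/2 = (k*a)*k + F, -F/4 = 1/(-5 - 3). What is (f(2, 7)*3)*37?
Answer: -21867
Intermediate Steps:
F = ½ (F = -4/(-5 - 3) = -4/(-8) = -4*(-⅛) = ½ ≈ 0.50000)
f(a, k) = -1 - 2*a*k² (f(a, k) = -2*((k*a)*k + ½) = -2*((a*k)*k + ½) = -2*(a*k² + ½) = -2*(½ + a*k²) = -1 - 2*a*k²)
(f(2, 7)*3)*37 = ((-1 - 2*2*7²)*3)*37 = ((-1 - 2*2*49)*3)*37 = ((-1 - 196)*3)*37 = -197*3*37 = -591*37 = -21867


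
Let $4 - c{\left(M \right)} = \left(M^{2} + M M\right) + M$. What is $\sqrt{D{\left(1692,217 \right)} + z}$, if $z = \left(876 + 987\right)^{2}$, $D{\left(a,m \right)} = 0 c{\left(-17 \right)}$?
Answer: $1863$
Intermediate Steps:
$c{\left(M \right)} = 4 - M - 2 M^{2}$ ($c{\left(M \right)} = 4 - \left(\left(M^{2} + M M\right) + M\right) = 4 - \left(\left(M^{2} + M^{2}\right) + M\right) = 4 - \left(2 M^{2} + M\right) = 4 - \left(M + 2 M^{2}\right) = 4 - M - 2 M^{2}$)
$D{\left(a,m \right)} = 0$ ($D{\left(a,m \right)} = 0 \left(4 - -17 - 2 \left(-17\right)^{2}\right) = 0 \left(4 + 17 - 578\right) = 0 \left(-557\right) = 0$)
$z = 3470769$ ($z = 1863^{2} = 3470769$)
$\sqrt{D{\left(1692,217 \right)} + z} = \sqrt{0 + 3470769} = \sqrt{3470769} = 1863$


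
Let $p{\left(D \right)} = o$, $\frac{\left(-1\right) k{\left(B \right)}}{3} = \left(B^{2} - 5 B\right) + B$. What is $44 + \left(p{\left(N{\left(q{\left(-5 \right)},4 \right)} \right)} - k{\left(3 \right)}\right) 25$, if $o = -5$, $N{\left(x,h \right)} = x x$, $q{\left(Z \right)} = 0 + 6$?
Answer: $-306$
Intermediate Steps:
$q{\left(Z \right)} = 6$
$N{\left(x,h \right)} = x^{2}$
$k{\left(B \right)} = - 3 B^{2} + 12 B$ ($k{\left(B \right)} = - 3 \left(\left(B^{2} - 5 B\right) + B\right) = - 3 \left(B^{2} - 4 B\right) = - 3 B^{2} + 12 B$)
$p{\left(D \right)} = -5$
$44 + \left(p{\left(N{\left(q{\left(-5 \right)},4 \right)} \right)} - k{\left(3 \right)}\right) 25 = 44 + \left(-5 - 3 \cdot 3 \left(4 - 3\right)\right) 25 = 44 + \left(-5 - 3 \cdot 3 \cdot 1\right) 25 = 44 + \left(-5 - 9\right) 25 = 44 - 350 = -306$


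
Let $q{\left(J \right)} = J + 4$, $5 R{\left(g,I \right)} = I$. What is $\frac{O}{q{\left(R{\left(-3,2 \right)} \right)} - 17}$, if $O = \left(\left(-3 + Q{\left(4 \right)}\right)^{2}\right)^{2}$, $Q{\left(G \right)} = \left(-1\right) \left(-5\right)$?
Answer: $- \frac{80}{63} \approx -1.2698$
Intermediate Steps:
$R{\left(g,I \right)} = \frac{I}{5}$
$Q{\left(G \right)} = 5$
$q{\left(J \right)} = 4 + J$
$O = 16$ ($O = \left(\left(-3 + 5\right)^{2}\right)^{2} = \left(2^{2}\right)^{2} = 4^{2} = 16$)
$\frac{O}{q{\left(R{\left(-3,2 \right)} \right)} - 17} = \frac{16}{\left(4 + \frac{1}{5} \cdot 2\right) - 17} = \frac{16}{\left(4 + \frac{2}{5}\right) - 17} = \frac{16}{\frac{22}{5} - 17} = \frac{16}{- \frac{63}{5}} = 16 \left(- \frac{5}{63}\right) = - \frac{80}{63}$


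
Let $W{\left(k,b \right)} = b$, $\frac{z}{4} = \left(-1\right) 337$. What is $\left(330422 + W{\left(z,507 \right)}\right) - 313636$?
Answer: $17293$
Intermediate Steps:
$z = -1348$ ($z = 4 \left(\left(-1\right) 337\right) = 4 \left(-337\right) = -1348$)
$\left(330422 + W{\left(z,507 \right)}\right) - 313636 = \left(330422 + 507\right) - 313636 = 330929 - 313636 = 17293$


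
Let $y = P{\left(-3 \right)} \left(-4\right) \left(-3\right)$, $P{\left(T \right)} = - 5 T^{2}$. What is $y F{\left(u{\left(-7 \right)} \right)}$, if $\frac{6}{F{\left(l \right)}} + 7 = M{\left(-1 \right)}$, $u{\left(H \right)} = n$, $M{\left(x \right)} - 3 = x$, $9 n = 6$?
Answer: $648$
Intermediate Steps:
$n = \frac{2}{3}$ ($n = \frac{1}{9} \cdot 6 = \frac{2}{3} \approx 0.66667$)
$M{\left(x \right)} = 3 + x$
$u{\left(H \right)} = \frac{2}{3}$
$F{\left(l \right)} = - \frac{6}{5}$ ($F{\left(l \right)} = \frac{6}{-7 + \left(3 - 1\right)} = \frac{6}{-7 + 2} = \frac{6}{-5} = 6 \left(- \frac{1}{5}\right) = - \frac{6}{5}$)
$y = -540$ ($y = - 5 \left(-3\right)^{2} \left(-4\right) \left(-3\right) = \left(-5\right) 9 \left(-4\right) \left(-3\right) = \left(-45\right) \left(-4\right) \left(-3\right) = 180 \left(-3\right) = -540$)
$y F{\left(u{\left(-7 \right)} \right)} = \left(-540\right) \left(- \frac{6}{5}\right) = 648$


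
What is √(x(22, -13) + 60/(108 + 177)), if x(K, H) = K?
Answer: √8018/19 ≈ 4.7128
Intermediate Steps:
√(x(22, -13) + 60/(108 + 177)) = √(22 + 60/(108 + 177)) = √(22 + 60/285) = √(22 + 60*(1/285)) = √(22 + 4/19) = √(422/19) = √8018/19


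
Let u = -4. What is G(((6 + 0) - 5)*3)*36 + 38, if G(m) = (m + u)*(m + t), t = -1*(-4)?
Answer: -214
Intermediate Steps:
t = 4
G(m) = (-4 + m)*(4 + m) (G(m) = (m - 4)*(m + 4) = (-4 + m)*(4 + m))
G(((6 + 0) - 5)*3)*36 + 38 = (-16 + (((6 + 0) - 5)*3)²)*36 + 38 = (-16 + ((6 - 5)*3)²)*36 + 38 = (-16 + (1*3)²)*36 + 38 = (-16 + 3²)*36 + 38 = (-16 + 9)*36 + 38 = -7*36 + 38 = -252 + 38 = -214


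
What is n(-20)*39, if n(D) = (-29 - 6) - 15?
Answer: -1950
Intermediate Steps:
n(D) = -50 (n(D) = -35 - 15 = -50)
n(-20)*39 = -50*39 = -1950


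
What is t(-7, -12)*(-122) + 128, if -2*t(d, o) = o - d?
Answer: -177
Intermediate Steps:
t(d, o) = d/2 - o/2 (t(d, o) = -(o - d)/2 = d/2 - o/2)
t(-7, -12)*(-122) + 128 = ((1/2)*(-7) - 1/2*(-12))*(-122) + 128 = (-7/2 + 6)*(-122) + 128 = (5/2)*(-122) + 128 = -305 + 128 = -177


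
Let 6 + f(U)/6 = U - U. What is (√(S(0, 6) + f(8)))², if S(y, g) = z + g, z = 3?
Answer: -27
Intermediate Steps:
f(U) = -36 (f(U) = -36 + 6*(U - U) = -36 + 6*0 = -36 + 0 = -36)
S(y, g) = 3 + g
(√(S(0, 6) + f(8)))² = (√((3 + 6) - 36))² = (√(9 - 36))² = (√(-27))² = (3*I*√3)² = -27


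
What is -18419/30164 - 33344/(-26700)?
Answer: 128500279/201344700 ≈ 0.63821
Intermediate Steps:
-18419/30164 - 33344/(-26700) = -18419*1/30164 - 33344*(-1/26700) = -18419/30164 + 8336/6675 = 128500279/201344700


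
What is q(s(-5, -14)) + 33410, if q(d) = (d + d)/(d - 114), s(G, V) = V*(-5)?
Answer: 367475/11 ≈ 33407.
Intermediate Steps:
s(G, V) = -5*V
q(d) = 2*d/(-114 + d) (q(d) = (2*d)/(-114 + d) = 2*d/(-114 + d))
q(s(-5, -14)) + 33410 = 2*(-5*(-14))/(-114 - 5*(-14)) + 33410 = 2*70/(-114 + 70) + 33410 = 2*70/(-44) + 33410 = 2*70*(-1/44) + 33410 = -35/11 + 33410 = 367475/11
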